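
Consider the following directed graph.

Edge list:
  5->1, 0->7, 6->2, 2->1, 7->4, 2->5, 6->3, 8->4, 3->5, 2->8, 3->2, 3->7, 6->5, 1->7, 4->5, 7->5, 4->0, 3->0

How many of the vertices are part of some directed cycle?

A vertex is on a directed cycle iff it belongs to a strongly connected component of size ≥ 2 (or has a self-loop).
The vertices on cycles are {0, 1, 4, 5, 7} — 5 in total.

5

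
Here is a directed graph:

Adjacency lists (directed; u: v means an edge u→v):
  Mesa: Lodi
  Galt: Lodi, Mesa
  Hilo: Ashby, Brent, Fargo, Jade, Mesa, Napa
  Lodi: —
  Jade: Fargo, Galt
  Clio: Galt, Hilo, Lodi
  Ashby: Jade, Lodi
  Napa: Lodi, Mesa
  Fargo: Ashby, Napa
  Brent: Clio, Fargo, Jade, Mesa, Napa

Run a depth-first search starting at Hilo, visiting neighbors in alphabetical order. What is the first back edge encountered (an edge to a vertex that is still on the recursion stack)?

DFS from Hilo (visiting neighbors in alphabetical order); mark gray on enter, black on exit:
Hilo gray
  Ashby gray
    Jade gray
      Fargo gray
        Fargo→Ashby: Ashby is gray → back edge
First back edge: Fargo → Ashby.

Fargo->Ashby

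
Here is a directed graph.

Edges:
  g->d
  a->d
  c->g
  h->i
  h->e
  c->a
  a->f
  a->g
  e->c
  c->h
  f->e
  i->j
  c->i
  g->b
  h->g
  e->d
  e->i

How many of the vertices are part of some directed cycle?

5

A vertex is on a directed cycle iff it belongs to a strongly connected component of size ≥ 2 (or has a self-loop).
The vertices on cycles are {a, c, e, f, h} — 5 in total.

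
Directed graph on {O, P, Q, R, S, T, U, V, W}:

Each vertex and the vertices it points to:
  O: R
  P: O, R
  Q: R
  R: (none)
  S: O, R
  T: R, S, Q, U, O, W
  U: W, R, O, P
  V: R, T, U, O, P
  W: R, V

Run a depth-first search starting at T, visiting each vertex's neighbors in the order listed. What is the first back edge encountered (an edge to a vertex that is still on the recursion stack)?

V→T

DFS from T (visiting each vertex's neighbors in the order listed); mark gray on enter, black on exit:
T gray
  R gray
  R black
  S gray
    O gray
      O→R: R black — skip
    O black
    S→R: R black — skip
  S black
  Q gray
    Q→R: R black — skip
  Q black
  U gray
    W gray
      W→R: R black — skip
      V gray
        V→R: R black — skip
        V→T: T is gray → back edge
First back edge: V → T.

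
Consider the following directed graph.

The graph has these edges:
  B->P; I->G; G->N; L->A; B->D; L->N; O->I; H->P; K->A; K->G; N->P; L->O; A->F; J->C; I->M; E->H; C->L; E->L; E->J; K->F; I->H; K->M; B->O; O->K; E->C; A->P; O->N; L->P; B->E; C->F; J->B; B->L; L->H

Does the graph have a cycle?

DFS with white/gray/black marking, starting from F:
F gray
F black
A gray
  A→F: F black — skip
  P gray
  P black
A black
B gray
  E gray
    H gray
      H→P: P black — skip
    H black
    L gray
      L→P: P black — skip
      L→H: H black — skip
      L→A: A black — skip
      O gray
        K gray
          G gray
            N gray
              N→P: P black — skip
            N black
          G black
          K→F: F black — skip
          M gray
          M black
          K→A: A black — skip
        K black
        O→N: N black — skip
        I gray
          I→G: G black — skip
          I→H: H black — skip
          I→M: M black — skip
        I black
      O black
      L→N: N black — skip
    L black
    J gray
      J→B: B is gray → back edge
Back edge found, so a cycle exists: B → E → J → B.

Yes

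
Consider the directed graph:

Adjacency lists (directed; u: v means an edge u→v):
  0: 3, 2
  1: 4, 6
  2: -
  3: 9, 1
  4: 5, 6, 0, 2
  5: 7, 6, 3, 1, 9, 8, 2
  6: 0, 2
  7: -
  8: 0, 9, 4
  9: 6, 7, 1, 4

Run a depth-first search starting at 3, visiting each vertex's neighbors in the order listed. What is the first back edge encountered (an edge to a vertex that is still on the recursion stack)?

0->3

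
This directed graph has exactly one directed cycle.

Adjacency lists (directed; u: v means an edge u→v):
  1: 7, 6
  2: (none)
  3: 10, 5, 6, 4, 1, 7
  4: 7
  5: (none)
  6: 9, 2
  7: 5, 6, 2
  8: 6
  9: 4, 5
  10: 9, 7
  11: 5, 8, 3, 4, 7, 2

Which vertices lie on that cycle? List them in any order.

DFS with gray/black marking from 4:
4 gray
  7 gray
    5 gray
    5 black
    6 gray
      9 gray
        9→4: 4 is gray → back edge
Back edge closes the cycle 4 → 7 → 6 → 9 → 4; its vertices are {4, 6, 7, 9}.

4, 6, 7, 9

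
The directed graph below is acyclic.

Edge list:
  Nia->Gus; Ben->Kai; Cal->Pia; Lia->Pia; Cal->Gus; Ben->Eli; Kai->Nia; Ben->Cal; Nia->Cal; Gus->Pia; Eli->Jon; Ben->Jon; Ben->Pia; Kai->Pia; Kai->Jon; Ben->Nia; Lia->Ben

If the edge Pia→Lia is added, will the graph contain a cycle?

Adding Pia→Lia creates a cycle iff Lia can already reach Pia.
Path from Lia: Lia → Pia.
So Lia → … → Pia → Lia is a cycle.

Yes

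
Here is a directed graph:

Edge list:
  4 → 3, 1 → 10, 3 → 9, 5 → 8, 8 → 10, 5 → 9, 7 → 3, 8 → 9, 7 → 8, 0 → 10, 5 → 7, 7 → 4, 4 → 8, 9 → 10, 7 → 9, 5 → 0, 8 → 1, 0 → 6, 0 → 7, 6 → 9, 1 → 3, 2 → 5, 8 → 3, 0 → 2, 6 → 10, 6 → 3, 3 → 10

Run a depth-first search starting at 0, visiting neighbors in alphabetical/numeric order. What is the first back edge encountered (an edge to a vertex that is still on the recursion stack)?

5->0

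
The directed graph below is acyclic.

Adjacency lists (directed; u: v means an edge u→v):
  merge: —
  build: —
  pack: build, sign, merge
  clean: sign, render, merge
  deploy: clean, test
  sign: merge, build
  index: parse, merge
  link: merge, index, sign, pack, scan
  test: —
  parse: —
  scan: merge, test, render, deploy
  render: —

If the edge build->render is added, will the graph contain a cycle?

Adding build→render creates a cycle iff render can already reach build.
Explore from render: no path reaches build. The graph stays acyclic.

No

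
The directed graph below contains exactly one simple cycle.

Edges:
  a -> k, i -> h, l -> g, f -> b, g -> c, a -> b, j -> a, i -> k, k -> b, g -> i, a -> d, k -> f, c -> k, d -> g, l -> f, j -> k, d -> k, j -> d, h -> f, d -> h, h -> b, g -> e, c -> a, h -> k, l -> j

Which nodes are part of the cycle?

a, c, d, g

DFS with gray/black marking from g:
g gray
  i gray
    k gray
      f gray
        b gray
        b black
      f black
      k→b: b black — skip
    k black
    h gray
      h→k: k black — skip
      h→f: f black — skip
      h→b: b black — skip
    h black
  i black
  c gray
    c→k: k black — skip
    a gray
      a→k: k black — skip
      d gray
        d→h: h black — skip
        d→g: g is gray → back edge
Back edge closes the cycle g → c → a → d → g; its vertices are {a, c, d, g}.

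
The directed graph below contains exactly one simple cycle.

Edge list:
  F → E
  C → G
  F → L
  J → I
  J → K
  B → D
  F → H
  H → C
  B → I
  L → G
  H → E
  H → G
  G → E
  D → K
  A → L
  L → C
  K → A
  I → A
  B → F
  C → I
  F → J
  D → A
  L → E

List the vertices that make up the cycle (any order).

DFS with gray/black marking from L:
L gray
  E gray
  E black
  G gray
    G→E: E black — skip
  G black
  C gray
    I gray
      A gray
        A→L: L is gray → back edge
Back edge closes the cycle L → C → I → A → L; its vertices are {A, C, I, L}.

A, C, I, L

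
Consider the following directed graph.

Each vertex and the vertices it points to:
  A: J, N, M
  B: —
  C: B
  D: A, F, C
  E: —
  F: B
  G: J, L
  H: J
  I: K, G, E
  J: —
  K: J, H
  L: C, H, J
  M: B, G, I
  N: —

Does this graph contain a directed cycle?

No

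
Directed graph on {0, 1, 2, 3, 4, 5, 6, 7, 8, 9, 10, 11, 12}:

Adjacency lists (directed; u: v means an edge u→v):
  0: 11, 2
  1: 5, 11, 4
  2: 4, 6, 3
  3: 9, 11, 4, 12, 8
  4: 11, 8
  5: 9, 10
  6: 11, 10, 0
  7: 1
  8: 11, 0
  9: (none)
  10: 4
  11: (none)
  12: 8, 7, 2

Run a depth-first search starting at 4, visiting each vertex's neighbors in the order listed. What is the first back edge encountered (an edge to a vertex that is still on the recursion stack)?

2→4

DFS from 4 (visiting each vertex's neighbors in the order listed); mark gray on enter, black on exit:
4 gray
  11 gray
  11 black
  8 gray
    8→11: 11 black — skip
    0 gray
      0→11: 11 black — skip
      2 gray
        2→4: 4 is gray → back edge
First back edge: 2 → 4.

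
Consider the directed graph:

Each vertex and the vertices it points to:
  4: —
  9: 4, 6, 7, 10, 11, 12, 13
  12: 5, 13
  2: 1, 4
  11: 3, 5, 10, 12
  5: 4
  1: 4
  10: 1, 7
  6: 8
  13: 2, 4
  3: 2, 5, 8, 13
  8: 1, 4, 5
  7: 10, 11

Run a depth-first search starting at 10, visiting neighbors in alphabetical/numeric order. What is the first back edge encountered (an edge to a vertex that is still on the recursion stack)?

7->10

DFS from 10 (visiting neighbors in alphabetical/numeric order); mark gray on enter, black on exit:
10 gray
  1 gray
    4 gray
    4 black
  1 black
  7 gray
    7→10: 10 is gray → back edge
First back edge: 7 → 10.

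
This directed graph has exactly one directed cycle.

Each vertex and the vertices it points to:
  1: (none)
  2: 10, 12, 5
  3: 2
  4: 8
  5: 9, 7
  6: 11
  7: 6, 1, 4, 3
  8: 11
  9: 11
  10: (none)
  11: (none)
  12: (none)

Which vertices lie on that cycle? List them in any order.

2, 3, 5, 7

DFS with gray/black marking from 7:
7 gray
  6 gray
    11 gray
    11 black
  6 black
  1 gray
  1 black
  4 gray
    8 gray
      8→11: 11 black — skip
    8 black
  4 black
  3 gray
    2 gray
      10 gray
      10 black
      12 gray
      12 black
      5 gray
        9 gray
          9→11: 11 black — skip
        9 black
        5→7: 7 is gray → back edge
Back edge closes the cycle 7 → 3 → 2 → 5 → 7; its vertices are {2, 3, 5, 7}.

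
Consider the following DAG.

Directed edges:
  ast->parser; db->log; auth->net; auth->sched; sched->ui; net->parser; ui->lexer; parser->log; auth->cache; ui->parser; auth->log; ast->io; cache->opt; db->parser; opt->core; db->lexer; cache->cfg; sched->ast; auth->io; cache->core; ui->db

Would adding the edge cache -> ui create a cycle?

No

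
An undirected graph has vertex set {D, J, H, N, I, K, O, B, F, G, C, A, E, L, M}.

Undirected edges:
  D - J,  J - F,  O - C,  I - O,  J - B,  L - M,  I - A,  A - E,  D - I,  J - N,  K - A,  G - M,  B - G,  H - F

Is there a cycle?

DFS, tracking each vertex's parent; an edge to a visited non-parent vertex closes a cycle.
Start from L:
visit L (parent –)
  visit M (parent L)
    visit G (parent M)
      G–M: parent, skip
      visit B (parent G)
        B–G: parent, skip
        visit J (parent B)
          visit D (parent J)
            D–J: parent, skip
            visit I (parent D)
              I–D: parent, skip
              visit A (parent I)
                visit E (parent A)
                  E–A: parent, skip
                visit K (parent A)
                  K–A: parent, skip
                A–I: parent, skip
              visit O (parent I)
                visit C (parent O)
                  C–O: parent, skip
                O–I: parent, skip
          visit N (parent J)
            N–J: parent, skip
          visit F (parent J)
            F–J: parent, skip
            visit H (parent F)
              H–F: parent, skip
          J–B: parent, skip
    M–L: parent, skip
No non-parent visited neighbor found — the graph is a forest.

No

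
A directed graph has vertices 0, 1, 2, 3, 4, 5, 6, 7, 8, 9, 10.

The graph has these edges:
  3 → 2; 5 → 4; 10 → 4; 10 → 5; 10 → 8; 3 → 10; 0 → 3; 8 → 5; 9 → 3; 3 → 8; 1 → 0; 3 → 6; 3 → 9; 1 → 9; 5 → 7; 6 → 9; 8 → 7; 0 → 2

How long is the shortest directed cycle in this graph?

2

For each vertex v, BFS finds the shortest path from v back to v.
The shortest such closed walk is 9 → 3 → 9, length 2.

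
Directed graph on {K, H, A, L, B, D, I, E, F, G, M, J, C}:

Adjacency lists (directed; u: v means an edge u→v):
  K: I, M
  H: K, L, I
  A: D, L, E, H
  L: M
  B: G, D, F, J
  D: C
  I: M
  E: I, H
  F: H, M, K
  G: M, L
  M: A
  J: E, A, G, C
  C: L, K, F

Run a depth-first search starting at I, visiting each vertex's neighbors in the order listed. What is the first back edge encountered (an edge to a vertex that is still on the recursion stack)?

DFS from I (visiting each vertex's neighbors in the order listed); mark gray on enter, black on exit:
I gray
  M gray
    A gray
      D gray
        C gray
          L gray
            L→M: M is gray → back edge
First back edge: L → M.

L->M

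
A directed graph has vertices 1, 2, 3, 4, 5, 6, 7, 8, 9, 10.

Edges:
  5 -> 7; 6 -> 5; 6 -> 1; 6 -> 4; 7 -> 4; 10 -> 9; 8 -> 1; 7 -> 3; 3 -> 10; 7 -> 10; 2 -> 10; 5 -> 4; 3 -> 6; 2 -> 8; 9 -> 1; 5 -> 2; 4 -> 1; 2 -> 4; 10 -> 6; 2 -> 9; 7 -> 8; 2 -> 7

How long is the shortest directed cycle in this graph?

4

For each vertex v, BFS finds the shortest path from v back to v.
The shortest such closed walk is 5 → 2 → 10 → 6 → 5, length 4.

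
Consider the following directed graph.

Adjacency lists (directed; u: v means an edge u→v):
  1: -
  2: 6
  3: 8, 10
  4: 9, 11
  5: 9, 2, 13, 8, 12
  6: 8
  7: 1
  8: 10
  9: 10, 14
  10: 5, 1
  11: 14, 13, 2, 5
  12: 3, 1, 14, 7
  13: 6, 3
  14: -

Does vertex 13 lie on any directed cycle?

Yes

13 is on a cycle iff 13 can reach itself via ≥1 edge.
13 → 3 → 10 → 5 → 13 — yes.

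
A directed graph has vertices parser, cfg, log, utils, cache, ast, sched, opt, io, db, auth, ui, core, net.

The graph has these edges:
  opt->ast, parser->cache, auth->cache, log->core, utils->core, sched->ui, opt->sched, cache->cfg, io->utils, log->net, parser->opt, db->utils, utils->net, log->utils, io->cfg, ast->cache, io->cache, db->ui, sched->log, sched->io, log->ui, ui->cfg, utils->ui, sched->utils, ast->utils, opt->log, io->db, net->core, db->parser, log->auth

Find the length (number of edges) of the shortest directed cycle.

5

For each vertex v, BFS finds the shortest path from v back to v.
The shortest such closed walk is parser → opt → sched → io → db → parser, length 5.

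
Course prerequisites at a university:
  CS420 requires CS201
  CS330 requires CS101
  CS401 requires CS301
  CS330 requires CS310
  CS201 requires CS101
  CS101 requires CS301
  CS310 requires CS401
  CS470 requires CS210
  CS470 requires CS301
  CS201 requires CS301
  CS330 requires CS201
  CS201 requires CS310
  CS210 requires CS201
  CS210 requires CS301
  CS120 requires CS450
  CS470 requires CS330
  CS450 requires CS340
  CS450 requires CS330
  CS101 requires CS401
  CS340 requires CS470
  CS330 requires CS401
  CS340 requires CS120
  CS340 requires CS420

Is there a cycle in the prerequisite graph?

DFS with white/gray/black marking, starting from CS450:
CS450 gray
  CS340 gray
    CS420 gray
      CS201 gray
        CS301 gray
        CS301 black
        CS101 gray
          CS101→CS301: CS301 black — skip
          CS401 gray
            CS401→CS301: CS301 black — skip
          CS401 black
        CS101 black
        CS310 gray
          CS310→CS401: CS401 black — skip
        CS310 black
      CS201 black
    CS420 black
    CS120 gray
      CS120→CS450: CS450 is gray → back edge
Back edge found, so a cycle exists: CS450 → CS340 → CS120 → CS450.

Yes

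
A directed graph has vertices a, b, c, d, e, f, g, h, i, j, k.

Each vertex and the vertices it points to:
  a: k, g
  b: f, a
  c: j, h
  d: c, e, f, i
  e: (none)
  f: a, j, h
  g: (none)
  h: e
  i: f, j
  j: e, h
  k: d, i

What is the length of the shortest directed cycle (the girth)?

For each vertex v, BFS finds the shortest path from v back to v.
The shortest such closed walk is f → a → k → d → f, length 4.

4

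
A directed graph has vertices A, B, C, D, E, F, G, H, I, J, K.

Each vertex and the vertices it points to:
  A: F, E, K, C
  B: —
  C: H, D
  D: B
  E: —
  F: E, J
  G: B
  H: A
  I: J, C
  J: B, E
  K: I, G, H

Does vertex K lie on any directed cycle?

K is on a cycle iff K can reach itself via ≥1 edge.
K → H → A → K — yes.

Yes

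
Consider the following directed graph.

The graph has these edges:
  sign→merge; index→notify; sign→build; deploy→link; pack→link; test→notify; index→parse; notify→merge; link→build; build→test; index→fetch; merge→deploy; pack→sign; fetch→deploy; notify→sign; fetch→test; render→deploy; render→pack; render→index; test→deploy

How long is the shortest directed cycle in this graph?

4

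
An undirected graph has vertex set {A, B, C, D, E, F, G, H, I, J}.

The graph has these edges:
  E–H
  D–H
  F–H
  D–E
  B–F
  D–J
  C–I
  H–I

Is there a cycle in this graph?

DFS, tracking each vertex's parent; an edge to a visited non-parent vertex closes a cycle.
Start from H:
visit H (parent –)
  visit I (parent H)
    visit C (parent I)
      C–I: parent, skip
    I–H: parent, skip
  visit D (parent H)
    visit J (parent D)
      J–D: parent, skip
    D–H: parent, skip
    visit E (parent D)
      E–H: H visited and ≠ parent → cycle
Cycle: H – D – E – H.

Yes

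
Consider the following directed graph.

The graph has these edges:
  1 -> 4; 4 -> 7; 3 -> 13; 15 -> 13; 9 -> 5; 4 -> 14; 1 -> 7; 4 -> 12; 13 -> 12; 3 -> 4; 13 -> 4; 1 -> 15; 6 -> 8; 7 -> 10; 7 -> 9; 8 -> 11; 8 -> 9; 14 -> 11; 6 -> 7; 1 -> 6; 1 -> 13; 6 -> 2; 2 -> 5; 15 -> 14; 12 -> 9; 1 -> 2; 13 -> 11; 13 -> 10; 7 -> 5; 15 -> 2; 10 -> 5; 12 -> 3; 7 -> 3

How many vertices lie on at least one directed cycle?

A vertex is on a directed cycle iff it belongs to a strongly connected component of size ≥ 2 (or has a self-loop).
The vertices on cycles are {3, 4, 7, 12, 13} — 5 in total.

5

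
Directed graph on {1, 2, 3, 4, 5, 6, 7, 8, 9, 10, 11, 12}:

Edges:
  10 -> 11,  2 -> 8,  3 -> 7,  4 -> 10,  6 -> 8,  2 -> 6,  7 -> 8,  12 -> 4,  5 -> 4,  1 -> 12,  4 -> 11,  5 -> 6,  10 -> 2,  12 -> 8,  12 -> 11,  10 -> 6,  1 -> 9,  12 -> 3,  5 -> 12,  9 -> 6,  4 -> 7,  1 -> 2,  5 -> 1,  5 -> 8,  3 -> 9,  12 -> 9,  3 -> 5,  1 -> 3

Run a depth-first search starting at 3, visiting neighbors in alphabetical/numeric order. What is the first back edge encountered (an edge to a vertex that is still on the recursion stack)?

DFS from 3 (visiting neighbors in alphabetical/numeric order); mark gray on enter, black on exit:
3 gray
  5 gray
    1 gray
      2 gray
        6 gray
          8 gray
          8 black
        6 black
        2→8: 8 black — skip
      2 black
      1→3: 3 is gray → back edge
First back edge: 1 → 3.

1→3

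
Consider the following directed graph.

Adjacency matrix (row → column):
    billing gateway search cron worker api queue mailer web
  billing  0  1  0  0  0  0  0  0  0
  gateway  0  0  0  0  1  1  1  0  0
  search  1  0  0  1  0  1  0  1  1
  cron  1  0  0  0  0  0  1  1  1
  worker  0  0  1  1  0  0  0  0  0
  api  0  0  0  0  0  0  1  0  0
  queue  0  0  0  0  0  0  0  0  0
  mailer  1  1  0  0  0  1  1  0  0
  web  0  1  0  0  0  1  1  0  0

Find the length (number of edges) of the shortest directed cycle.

4

For each vertex v, BFS finds the shortest path from v back to v.
The shortest such closed walk is worker → cron → web → gateway → worker, length 4.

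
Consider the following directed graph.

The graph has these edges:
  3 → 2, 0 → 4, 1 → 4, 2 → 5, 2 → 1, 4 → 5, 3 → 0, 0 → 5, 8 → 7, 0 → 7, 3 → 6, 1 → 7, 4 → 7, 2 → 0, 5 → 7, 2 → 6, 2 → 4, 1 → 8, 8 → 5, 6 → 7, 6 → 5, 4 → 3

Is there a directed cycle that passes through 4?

4 is on a cycle iff 4 can reach itself via ≥1 edge.
4 → 3 → 2 → 4 — yes.

Yes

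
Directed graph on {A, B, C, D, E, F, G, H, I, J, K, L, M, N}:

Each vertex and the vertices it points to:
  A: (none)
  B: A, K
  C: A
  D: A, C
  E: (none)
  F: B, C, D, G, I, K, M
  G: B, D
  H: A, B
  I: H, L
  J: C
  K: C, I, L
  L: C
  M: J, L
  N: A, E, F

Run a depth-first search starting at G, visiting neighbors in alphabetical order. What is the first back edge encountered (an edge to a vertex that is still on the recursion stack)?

H→B

DFS from G (visiting neighbors in alphabetical order); mark gray on enter, black on exit:
G gray
  B gray
    A gray
    A black
    K gray
      C gray
        C→A: A black — skip
      C black
      I gray
        H gray
          H→A: A black — skip
          H→B: B is gray → back edge
First back edge: H → B.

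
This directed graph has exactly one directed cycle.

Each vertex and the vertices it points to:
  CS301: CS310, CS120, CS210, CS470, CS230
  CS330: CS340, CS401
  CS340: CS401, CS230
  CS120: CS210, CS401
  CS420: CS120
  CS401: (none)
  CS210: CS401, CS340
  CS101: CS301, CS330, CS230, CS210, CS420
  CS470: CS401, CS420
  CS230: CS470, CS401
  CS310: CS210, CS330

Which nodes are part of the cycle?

CS120, CS210, CS230, CS340, CS420, CS470

DFS with gray/black marking from CS120:
CS120 gray
  CS210 gray
    CS401 gray
    CS401 black
    CS340 gray
      CS340→CS401: CS401 black — skip
      CS230 gray
        CS470 gray
          CS470→CS401: CS401 black — skip
          CS420 gray
            CS420→CS120: CS120 is gray → back edge
Back edge closes the cycle CS120 → CS210 → CS340 → CS230 → CS470 → CS420 → CS120; its vertices are {CS120, CS210, CS230, CS340, CS420, CS470}.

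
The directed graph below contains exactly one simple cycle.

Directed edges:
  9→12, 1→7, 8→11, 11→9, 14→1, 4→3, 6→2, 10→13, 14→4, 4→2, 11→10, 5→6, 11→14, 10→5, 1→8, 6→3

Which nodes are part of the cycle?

DFS with gray/black marking from 11:
11 gray
  9 gray
    12 gray
    12 black
  9 black
  10 gray
    5 gray
      6 gray
        3 gray
        3 black
        2 gray
        2 black
      6 black
    5 black
    13 gray
    13 black
  10 black
  14 gray
    4 gray
      4→3: 3 black — skip
      4→2: 2 black — skip
    4 black
    1 gray
      7 gray
      7 black
      8 gray
        8→11: 11 is gray → back edge
Back edge closes the cycle 11 → 14 → 1 → 8 → 11; its vertices are {1, 8, 11, 14}.

1, 8, 11, 14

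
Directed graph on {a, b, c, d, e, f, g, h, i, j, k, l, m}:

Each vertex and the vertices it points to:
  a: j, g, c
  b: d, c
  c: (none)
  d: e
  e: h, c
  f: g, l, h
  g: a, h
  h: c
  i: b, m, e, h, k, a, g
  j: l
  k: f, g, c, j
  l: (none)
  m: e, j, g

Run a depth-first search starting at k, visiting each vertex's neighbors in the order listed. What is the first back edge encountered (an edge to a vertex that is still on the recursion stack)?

DFS from k (visiting each vertex's neighbors in the order listed); mark gray on enter, black on exit:
k gray
  f gray
    g gray
      a gray
        j gray
          l gray
          l black
        j black
        a→g: g is gray → back edge
First back edge: a → g.

a→g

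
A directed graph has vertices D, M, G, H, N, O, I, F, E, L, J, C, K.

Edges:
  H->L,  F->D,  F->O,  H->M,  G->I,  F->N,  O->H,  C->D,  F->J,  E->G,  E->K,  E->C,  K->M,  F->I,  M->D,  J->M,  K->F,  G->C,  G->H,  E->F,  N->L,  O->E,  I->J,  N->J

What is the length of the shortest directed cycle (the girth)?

3

For each vertex v, BFS finds the shortest path from v back to v.
The shortest such closed walk is E → F → O → E, length 3.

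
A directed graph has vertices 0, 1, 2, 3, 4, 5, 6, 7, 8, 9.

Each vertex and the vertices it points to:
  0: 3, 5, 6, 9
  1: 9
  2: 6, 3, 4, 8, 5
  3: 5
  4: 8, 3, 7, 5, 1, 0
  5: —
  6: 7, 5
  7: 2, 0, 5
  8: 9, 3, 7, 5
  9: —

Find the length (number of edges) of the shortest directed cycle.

For each vertex v, BFS finds the shortest path from v back to v.
The shortest such closed walk is 2 → 4 → 7 → 2, length 3.

3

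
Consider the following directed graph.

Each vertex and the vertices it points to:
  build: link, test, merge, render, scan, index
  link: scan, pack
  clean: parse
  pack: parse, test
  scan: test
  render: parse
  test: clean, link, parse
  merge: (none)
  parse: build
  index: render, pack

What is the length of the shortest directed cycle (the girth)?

For each vertex v, BFS finds the shortest path from v back to v.
The shortest such closed walk is build → render → parse → build, length 3.

3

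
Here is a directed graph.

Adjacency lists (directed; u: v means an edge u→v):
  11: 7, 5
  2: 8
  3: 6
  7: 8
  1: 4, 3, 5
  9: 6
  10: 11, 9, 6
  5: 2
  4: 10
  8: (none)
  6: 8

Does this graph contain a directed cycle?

DFS with white/gray/black marking, starting from 7:
7 gray
  8 gray
  8 black
7 black
11 gray
  11→7: 7 black — skip
  5 gray
    2 gray
      2→8: 8 black — skip
    2 black
  5 black
11 black
3 gray
  6 gray
    6→8: 8 black — skip
  6 black
3 black
1 gray
  4 gray
    10 gray
      10→11: 11 black — skip
      9 gray
        9→6: 6 black — skip
      9 black
      10→6: 6 black — skip
    10 black
  4 black
  1→3: 3 black — skip
  1→5: 5 black — skip
1 black
Every edge goes to a white or black vertex — no back edge, so the graph is acyclic.

No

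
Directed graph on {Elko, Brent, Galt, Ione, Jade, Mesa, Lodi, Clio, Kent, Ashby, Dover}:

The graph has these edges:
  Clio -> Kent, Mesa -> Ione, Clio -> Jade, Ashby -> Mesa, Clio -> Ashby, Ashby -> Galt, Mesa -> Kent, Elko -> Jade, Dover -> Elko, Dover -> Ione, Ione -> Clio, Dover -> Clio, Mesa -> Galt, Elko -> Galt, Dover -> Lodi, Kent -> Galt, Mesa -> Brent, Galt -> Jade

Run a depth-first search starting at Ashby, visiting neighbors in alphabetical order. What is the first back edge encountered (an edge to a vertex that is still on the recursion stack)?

DFS from Ashby (visiting neighbors in alphabetical order); mark gray on enter, black on exit:
Ashby gray
  Galt gray
    Jade gray
    Jade black
  Galt black
  Mesa gray
    Brent gray
    Brent black
    Mesa→Galt: Galt black — skip
    Ione gray
      Clio gray
        Clio→Ashby: Ashby is gray → back edge
First back edge: Clio → Ashby.

Clio->Ashby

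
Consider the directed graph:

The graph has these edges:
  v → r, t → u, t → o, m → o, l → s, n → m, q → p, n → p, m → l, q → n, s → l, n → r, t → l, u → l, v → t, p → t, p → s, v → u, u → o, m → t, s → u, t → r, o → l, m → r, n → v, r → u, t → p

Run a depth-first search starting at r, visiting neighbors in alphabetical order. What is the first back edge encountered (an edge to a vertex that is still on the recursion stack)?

s->l

DFS from r (visiting neighbors in alphabetical order); mark gray on enter, black on exit:
r gray
  u gray
    l gray
      s gray
        s→l: l is gray → back edge
First back edge: s → l.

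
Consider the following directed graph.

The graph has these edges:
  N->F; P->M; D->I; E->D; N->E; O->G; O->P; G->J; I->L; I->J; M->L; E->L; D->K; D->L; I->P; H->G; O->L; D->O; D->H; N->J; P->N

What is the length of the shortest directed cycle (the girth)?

5

For each vertex v, BFS finds the shortest path from v back to v.
The shortest such closed walk is D → I → P → N → E → D, length 5.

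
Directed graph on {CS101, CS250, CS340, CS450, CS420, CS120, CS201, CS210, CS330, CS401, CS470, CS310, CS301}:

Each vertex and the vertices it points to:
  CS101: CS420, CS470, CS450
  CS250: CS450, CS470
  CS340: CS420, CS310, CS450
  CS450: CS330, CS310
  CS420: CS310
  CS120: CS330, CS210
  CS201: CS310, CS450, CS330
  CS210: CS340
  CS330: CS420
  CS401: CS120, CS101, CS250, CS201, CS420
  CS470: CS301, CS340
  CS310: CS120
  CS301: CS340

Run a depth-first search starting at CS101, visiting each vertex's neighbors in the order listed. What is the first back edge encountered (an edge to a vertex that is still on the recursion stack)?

CS330→CS420

DFS from CS101 (visiting each vertex's neighbors in the order listed); mark gray on enter, black on exit:
CS101 gray
  CS420 gray
    CS310 gray
      CS120 gray
        CS330 gray
          CS330→CS420: CS420 is gray → back edge
First back edge: CS330 → CS420.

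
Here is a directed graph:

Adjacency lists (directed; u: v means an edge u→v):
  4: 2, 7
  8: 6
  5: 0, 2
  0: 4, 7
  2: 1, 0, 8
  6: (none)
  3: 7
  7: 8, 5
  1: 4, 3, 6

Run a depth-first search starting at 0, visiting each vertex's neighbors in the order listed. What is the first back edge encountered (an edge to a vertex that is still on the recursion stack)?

1->4

DFS from 0 (visiting each vertex's neighbors in the order listed); mark gray on enter, black on exit:
0 gray
  4 gray
    2 gray
      1 gray
        1→4: 4 is gray → back edge
First back edge: 1 → 4.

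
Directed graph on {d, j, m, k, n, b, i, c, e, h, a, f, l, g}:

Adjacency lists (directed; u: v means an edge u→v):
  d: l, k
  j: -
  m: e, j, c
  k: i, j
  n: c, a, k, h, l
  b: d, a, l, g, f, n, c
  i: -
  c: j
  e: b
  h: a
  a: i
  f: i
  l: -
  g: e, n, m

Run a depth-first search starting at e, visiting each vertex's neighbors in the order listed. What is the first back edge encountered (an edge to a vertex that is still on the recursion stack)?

g->e

DFS from e (visiting each vertex's neighbors in the order listed); mark gray on enter, black on exit:
e gray
  b gray
    d gray
      l gray
      l black
      k gray
        i gray
        i black
        j gray
        j black
      k black
    d black
    a gray
      a→i: i black — skip
    a black
    b→l: l black — skip
    g gray
      g→e: e is gray → back edge
First back edge: g → e.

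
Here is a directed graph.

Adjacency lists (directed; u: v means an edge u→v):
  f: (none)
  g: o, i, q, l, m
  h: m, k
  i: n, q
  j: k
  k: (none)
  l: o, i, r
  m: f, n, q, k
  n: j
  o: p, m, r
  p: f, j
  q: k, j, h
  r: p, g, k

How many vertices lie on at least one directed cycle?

7

A vertex is on a directed cycle iff it belongs to a strongly connected component of size ≥ 2 (or has a self-loop).
The vertices on cycles are {g, h, l, m, o, q, r} — 7 in total.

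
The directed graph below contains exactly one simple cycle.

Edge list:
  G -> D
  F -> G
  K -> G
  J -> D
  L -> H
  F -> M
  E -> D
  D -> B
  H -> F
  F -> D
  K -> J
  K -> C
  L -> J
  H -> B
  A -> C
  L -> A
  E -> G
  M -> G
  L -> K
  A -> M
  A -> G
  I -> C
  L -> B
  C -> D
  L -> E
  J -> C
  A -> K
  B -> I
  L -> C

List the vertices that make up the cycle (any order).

DFS with gray/black marking from B:
B gray
  I gray
    C gray
      D gray
        D→B: B is gray → back edge
Back edge closes the cycle B → I → C → D → B; its vertices are {B, C, D, I}.

B, C, D, I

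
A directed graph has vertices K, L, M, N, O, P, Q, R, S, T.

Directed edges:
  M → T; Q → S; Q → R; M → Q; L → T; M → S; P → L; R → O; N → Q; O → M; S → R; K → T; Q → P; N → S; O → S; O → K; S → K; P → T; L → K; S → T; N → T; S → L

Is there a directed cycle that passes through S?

Yes

S is on a cycle iff S can reach itself via ≥1 edge.
S → R → O → S — yes.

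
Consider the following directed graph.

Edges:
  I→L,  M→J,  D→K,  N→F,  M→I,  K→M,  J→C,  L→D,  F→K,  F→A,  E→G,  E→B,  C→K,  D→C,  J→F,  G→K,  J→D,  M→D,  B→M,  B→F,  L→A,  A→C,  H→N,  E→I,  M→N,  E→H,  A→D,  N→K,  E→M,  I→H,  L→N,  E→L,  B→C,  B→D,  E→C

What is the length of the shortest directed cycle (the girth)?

3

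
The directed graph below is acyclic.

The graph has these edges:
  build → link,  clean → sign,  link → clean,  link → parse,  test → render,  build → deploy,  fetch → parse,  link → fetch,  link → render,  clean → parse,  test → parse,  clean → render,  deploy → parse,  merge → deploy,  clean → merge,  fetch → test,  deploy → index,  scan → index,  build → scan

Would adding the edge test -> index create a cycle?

No

Adding test→index creates a cycle iff index can already reach test.
Explore from index: no path reaches test. The graph stays acyclic.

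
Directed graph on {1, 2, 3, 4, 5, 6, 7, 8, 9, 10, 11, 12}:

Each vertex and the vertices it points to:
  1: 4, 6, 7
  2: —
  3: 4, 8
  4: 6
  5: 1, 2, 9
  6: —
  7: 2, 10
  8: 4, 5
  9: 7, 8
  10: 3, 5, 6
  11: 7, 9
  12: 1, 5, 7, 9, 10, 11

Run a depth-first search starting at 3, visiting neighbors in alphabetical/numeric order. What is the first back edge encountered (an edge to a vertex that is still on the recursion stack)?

10->3

DFS from 3 (visiting neighbors in alphabetical/numeric order); mark gray on enter, black on exit:
3 gray
  4 gray
    6 gray
    6 black
  4 black
  8 gray
    8→4: 4 black — skip
    5 gray
      1 gray
        1→4: 4 black — skip
        1→6: 6 black — skip
        7 gray
          2 gray
          2 black
          10 gray
            10→3: 3 is gray → back edge
First back edge: 10 → 3.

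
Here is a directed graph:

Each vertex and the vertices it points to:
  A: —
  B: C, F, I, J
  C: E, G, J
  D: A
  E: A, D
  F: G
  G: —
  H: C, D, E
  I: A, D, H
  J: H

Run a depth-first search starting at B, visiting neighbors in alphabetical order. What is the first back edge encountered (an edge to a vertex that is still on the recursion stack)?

H->C

DFS from B (visiting neighbors in alphabetical order); mark gray on enter, black on exit:
B gray
  C gray
    E gray
      A gray
      A black
      D gray
        D→A: A black — skip
      D black
    E black
    G gray
    G black
    J gray
      H gray
        H→C: C is gray → back edge
First back edge: H → C.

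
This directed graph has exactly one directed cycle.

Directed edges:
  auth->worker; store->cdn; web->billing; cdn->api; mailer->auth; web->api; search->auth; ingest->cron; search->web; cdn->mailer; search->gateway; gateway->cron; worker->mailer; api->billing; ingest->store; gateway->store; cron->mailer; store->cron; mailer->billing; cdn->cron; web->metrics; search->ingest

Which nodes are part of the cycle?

DFS with gray/black marking from auth:
auth gray
  worker gray
    mailer gray
      billing gray
      billing black
      mailer→auth: auth is gray → back edge
Back edge closes the cycle auth → worker → mailer → auth; its vertices are {auth, mailer, worker}.

auth, mailer, worker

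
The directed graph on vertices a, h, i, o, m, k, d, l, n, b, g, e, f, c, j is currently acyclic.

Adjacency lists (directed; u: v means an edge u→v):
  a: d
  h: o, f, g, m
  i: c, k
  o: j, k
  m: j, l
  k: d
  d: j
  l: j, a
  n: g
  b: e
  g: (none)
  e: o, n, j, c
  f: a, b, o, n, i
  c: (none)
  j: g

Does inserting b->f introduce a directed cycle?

Adding b→f creates a cycle iff f can already reach b.
Path from f: f → b.
So f → … → b → f is a cycle.

Yes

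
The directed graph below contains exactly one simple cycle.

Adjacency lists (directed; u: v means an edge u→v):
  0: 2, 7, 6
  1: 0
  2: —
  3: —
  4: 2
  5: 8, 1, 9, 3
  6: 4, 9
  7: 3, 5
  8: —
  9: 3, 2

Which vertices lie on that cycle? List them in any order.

DFS with gray/black marking from 5:
5 gray
  8 gray
  8 black
  1 gray
    0 gray
      2 gray
      2 black
      7 gray
        3 gray
        3 black
        7→5: 5 is gray → back edge
Back edge closes the cycle 5 → 1 → 0 → 7 → 5; its vertices are {0, 1, 5, 7}.

0, 1, 5, 7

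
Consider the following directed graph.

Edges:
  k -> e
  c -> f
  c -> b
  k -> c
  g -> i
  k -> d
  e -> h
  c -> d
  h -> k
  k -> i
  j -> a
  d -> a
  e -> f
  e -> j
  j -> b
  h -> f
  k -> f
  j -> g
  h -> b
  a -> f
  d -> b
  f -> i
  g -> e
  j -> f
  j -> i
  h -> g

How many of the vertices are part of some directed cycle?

A vertex is on a directed cycle iff it belongs to a strongly connected component of size ≥ 2 (or has a self-loop).
The vertices on cycles are {e, g, h, j, k} — 5 in total.

5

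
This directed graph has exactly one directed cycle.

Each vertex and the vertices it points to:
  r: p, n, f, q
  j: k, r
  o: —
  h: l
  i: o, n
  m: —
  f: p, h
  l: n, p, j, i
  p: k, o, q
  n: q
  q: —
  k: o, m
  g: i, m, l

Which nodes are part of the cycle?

f, h, j, l, r

DFS with gray/black marking from l:
l gray
  n gray
    q gray
    q black
  n black
  p gray
    k gray
      o gray
      o black
      m gray
      m black
    k black
    p→o: o black — skip
    p→q: q black — skip
  p black
  j gray
    j→k: k black — skip
    r gray
      r→p: p black — skip
      r→n: n black — skip
      f gray
        f→p: p black — skip
        h gray
          h→l: l is gray → back edge
Back edge closes the cycle l → j → r → f → h → l; its vertices are {f, h, j, l, r}.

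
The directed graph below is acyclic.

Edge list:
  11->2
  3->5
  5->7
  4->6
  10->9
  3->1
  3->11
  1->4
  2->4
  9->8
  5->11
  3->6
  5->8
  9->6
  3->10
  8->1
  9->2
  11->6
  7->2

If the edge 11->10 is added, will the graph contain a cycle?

No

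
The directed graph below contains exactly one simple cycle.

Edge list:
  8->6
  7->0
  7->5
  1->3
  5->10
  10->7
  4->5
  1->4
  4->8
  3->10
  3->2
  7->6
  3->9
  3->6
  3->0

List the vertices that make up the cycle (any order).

5, 7, 10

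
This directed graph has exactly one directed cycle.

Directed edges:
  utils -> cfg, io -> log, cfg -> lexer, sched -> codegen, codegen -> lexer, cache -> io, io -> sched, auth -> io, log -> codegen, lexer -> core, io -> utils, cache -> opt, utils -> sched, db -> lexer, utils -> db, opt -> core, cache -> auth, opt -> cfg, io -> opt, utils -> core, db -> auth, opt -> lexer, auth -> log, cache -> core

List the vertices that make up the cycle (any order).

db, io, auth, utils

DFS with gray/black marking from auth:
auth gray
  io gray
    opt gray
      cfg gray
        lexer gray
          core gray
          core black
        lexer black
      cfg black
      opt→core: core black — skip
      opt→lexer: lexer black — skip
    opt black
    log gray
      codegen gray
        codegen→lexer: lexer black — skip
      codegen black
    log black
    utils gray
      utils→core: core black — skip
      utils→cfg: cfg black — skip
      sched gray
        sched→codegen: codegen black — skip
      sched black
      db gray
        db→lexer: lexer black — skip
        db→auth: auth is gray → back edge
Back edge closes the cycle auth → io → utils → db → auth; its vertices are {db, io, auth, utils}.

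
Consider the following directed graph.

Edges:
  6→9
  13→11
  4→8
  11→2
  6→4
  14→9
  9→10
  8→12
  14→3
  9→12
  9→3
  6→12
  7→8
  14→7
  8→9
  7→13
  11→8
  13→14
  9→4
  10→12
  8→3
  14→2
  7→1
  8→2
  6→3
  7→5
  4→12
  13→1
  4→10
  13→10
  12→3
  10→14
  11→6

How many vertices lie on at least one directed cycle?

9

A vertex is on a directed cycle iff it belongs to a strongly connected component of size ≥ 2 (or has a self-loop).
The vertices on cycles are {4, 6, 7, 8, 9, 10, 11, 13, 14} — 9 in total.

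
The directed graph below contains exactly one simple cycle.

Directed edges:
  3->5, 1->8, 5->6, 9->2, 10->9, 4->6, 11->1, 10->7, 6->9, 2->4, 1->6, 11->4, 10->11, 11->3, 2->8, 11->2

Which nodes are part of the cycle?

DFS with gray/black marking from 9:
9 gray
  2 gray
    8 gray
    8 black
    4 gray
      6 gray
        6→9: 9 is gray → back edge
Back edge closes the cycle 9 → 2 → 4 → 6 → 9; its vertices are {2, 4, 6, 9}.

2, 4, 6, 9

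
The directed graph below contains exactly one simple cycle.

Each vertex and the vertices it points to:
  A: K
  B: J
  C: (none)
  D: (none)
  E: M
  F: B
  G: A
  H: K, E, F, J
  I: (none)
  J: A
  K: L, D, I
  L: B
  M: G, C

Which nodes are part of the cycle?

A, B, J, K, L

DFS with gray/black marking from K:
K gray
  L gray
    B gray
      J gray
        A gray
          A→K: K is gray → back edge
Back edge closes the cycle K → L → B → J → A → K; its vertices are {A, B, J, K, L}.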